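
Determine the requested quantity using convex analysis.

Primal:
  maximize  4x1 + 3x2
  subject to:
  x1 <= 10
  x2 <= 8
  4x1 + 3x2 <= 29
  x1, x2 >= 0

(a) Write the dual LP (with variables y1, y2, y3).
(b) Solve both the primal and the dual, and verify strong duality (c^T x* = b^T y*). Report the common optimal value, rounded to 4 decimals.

The standard primal-dual pair for 'max c^T x s.t. A x <= b, x >= 0' is:
  Dual:  min b^T y  s.t.  A^T y >= c,  y >= 0.

So the dual LP is:
  minimize  10y1 + 8y2 + 29y3
  subject to:
    y1 + 4y3 >= 4
    y2 + 3y3 >= 3
    y1, y2, y3 >= 0

Solving the primal: x* = (7.25, 0).
  primal value c^T x* = 29.
Solving the dual: y* = (0, 0, 1).
  dual value b^T y* = 29.
Strong duality: c^T x* = b^T y*. Confirmed.

29


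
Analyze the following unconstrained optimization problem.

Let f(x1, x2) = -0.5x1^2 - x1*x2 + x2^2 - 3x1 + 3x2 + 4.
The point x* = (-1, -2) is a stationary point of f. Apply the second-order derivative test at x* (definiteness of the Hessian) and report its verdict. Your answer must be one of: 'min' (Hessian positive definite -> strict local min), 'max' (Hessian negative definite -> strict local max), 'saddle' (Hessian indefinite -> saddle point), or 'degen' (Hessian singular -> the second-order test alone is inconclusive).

Compute the Hessian H = grad^2 f:
  H = [[-1, -1], [-1, 2]]
Verify stationarity: grad f(x*) = H x* + g = (0, 0).
Eigenvalues of H: -1.3028, 2.3028.
Eigenvalues have mixed signs, so H is indefinite -> x* is a saddle point.

saddle


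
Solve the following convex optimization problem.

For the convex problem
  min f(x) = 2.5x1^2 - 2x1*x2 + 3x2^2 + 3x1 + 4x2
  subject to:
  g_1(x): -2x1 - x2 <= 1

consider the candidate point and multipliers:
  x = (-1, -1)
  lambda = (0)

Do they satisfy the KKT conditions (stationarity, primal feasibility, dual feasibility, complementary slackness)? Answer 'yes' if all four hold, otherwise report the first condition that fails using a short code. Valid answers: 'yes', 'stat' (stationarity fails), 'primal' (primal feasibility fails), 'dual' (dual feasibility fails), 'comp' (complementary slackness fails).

Gradient of f: grad f(x) = Q x + c = (0, 0)
Constraint values g_i(x) = a_i^T x - b_i:
  g_1((-1, -1)) = 2
Stationarity residual: grad f(x) + sum_i lambda_i a_i = (0, 0)
  -> stationarity OK
Primal feasibility (all g_i <= 0): FAILS
Dual feasibility (all lambda_i >= 0): OK
Complementary slackness (lambda_i * g_i(x) = 0 for all i): OK

Verdict: the first failing condition is primal_feasibility -> primal.

primal


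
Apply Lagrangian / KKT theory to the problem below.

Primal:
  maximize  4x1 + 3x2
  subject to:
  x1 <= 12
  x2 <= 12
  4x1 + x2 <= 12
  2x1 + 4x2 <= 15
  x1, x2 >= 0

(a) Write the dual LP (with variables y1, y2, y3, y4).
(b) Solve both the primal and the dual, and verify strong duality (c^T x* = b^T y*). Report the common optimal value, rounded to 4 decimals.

The standard primal-dual pair for 'max c^T x s.t. A x <= b, x >= 0' is:
  Dual:  min b^T y  s.t.  A^T y >= c,  y >= 0.

So the dual LP is:
  minimize  12y1 + 12y2 + 12y3 + 15y4
  subject to:
    y1 + 4y3 + 2y4 >= 4
    y2 + y3 + 4y4 >= 3
    y1, y2, y3, y4 >= 0

Solving the primal: x* = (2.3571, 2.5714).
  primal value c^T x* = 17.1429.
Solving the dual: y* = (0, 0, 0.7143, 0.5714).
  dual value b^T y* = 17.1429.
Strong duality: c^T x* = b^T y*. Confirmed.

17.1429


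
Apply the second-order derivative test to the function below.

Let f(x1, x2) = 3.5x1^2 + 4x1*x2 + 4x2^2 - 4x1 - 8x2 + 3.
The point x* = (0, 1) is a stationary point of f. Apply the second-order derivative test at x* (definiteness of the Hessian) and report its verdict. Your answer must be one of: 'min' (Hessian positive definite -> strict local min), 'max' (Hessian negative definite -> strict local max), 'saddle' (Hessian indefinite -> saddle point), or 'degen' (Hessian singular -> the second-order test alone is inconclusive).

Compute the Hessian H = grad^2 f:
  H = [[7, 4], [4, 8]]
Verify stationarity: grad f(x*) = H x* + g = (0, 0).
Eigenvalues of H: 3.4689, 11.5311.
Both eigenvalues > 0, so H is positive definite -> x* is a strict local min.

min


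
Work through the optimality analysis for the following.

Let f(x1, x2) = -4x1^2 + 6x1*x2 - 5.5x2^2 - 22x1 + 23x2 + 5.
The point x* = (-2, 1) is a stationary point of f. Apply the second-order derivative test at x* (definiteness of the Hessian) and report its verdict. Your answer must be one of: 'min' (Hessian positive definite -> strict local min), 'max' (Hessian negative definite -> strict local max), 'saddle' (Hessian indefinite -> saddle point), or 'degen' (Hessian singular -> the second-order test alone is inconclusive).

Compute the Hessian H = grad^2 f:
  H = [[-8, 6], [6, -11]]
Verify stationarity: grad f(x*) = H x* + g = (0, 0).
Eigenvalues of H: -15.6847, -3.3153.
Both eigenvalues < 0, so H is negative definite -> x* is a strict local max.

max


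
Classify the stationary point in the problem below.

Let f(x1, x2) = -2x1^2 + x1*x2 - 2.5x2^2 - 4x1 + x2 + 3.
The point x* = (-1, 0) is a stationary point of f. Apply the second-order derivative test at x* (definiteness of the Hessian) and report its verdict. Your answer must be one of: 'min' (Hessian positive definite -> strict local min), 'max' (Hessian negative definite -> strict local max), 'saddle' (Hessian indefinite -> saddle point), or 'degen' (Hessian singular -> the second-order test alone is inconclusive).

Compute the Hessian H = grad^2 f:
  H = [[-4, 1], [1, -5]]
Verify stationarity: grad f(x*) = H x* + g = (0, 0).
Eigenvalues of H: -5.618, -3.382.
Both eigenvalues < 0, so H is negative definite -> x* is a strict local max.

max


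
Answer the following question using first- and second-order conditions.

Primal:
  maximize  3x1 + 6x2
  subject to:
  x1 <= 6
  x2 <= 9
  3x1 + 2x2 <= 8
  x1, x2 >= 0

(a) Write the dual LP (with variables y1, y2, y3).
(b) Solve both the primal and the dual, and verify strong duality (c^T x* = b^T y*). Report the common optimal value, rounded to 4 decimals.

The standard primal-dual pair for 'max c^T x s.t. A x <= b, x >= 0' is:
  Dual:  min b^T y  s.t.  A^T y >= c,  y >= 0.

So the dual LP is:
  minimize  6y1 + 9y2 + 8y3
  subject to:
    y1 + 3y3 >= 3
    y2 + 2y3 >= 6
    y1, y2, y3 >= 0

Solving the primal: x* = (0, 4).
  primal value c^T x* = 24.
Solving the dual: y* = (0, 0, 3).
  dual value b^T y* = 24.
Strong duality: c^T x* = b^T y*. Confirmed.

24


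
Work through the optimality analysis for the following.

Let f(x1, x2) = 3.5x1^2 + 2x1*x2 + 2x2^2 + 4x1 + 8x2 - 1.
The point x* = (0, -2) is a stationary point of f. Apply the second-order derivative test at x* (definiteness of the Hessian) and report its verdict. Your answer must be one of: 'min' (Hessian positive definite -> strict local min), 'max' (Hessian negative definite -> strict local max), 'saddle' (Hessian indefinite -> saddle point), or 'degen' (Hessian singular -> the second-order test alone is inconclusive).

Compute the Hessian H = grad^2 f:
  H = [[7, 2], [2, 4]]
Verify stationarity: grad f(x*) = H x* + g = (0, 0).
Eigenvalues of H: 3, 8.
Both eigenvalues > 0, so H is positive definite -> x* is a strict local min.

min


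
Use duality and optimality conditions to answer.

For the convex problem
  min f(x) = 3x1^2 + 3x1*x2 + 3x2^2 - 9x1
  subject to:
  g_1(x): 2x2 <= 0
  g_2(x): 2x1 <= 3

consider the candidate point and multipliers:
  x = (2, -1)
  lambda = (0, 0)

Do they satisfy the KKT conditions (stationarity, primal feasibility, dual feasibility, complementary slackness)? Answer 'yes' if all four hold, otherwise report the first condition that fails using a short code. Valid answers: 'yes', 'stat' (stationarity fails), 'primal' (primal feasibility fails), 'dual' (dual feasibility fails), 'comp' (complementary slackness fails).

Gradient of f: grad f(x) = Q x + c = (0, 0)
Constraint values g_i(x) = a_i^T x - b_i:
  g_1((2, -1)) = -2
  g_2((2, -1)) = 1
Stationarity residual: grad f(x) + sum_i lambda_i a_i = (0, 0)
  -> stationarity OK
Primal feasibility (all g_i <= 0): FAILS
Dual feasibility (all lambda_i >= 0): OK
Complementary slackness (lambda_i * g_i(x) = 0 for all i): OK

Verdict: the first failing condition is primal_feasibility -> primal.

primal


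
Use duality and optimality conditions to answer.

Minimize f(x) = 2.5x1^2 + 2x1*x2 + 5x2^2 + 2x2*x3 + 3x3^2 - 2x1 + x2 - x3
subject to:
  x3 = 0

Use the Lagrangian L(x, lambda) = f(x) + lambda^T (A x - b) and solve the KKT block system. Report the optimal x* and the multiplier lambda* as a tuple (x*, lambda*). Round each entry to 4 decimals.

Form the Lagrangian:
  L(x, lambda) = (1/2) x^T Q x + c^T x + lambda^T (A x - b)
Stationarity (grad_x L = 0): Q x + c + A^T lambda = 0.
Primal feasibility: A x = b.

This gives the KKT block system:
  [ Q   A^T ] [ x     ]   [-c ]
  [ A    0  ] [ lambda ] = [ b ]

Solving the linear system:
  x*      = (0.4783, -0.1957, 0)
  lambda* = (1.3913)
  f(x*)   = -0.5761

x* = (0.4783, -0.1957, 0), lambda* = (1.3913)


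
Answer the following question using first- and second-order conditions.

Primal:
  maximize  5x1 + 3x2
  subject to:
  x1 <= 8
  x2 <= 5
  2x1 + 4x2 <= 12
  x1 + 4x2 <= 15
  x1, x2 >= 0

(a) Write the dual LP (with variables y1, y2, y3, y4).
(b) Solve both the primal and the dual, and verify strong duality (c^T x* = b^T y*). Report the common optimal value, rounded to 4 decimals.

The standard primal-dual pair for 'max c^T x s.t. A x <= b, x >= 0' is:
  Dual:  min b^T y  s.t.  A^T y >= c,  y >= 0.

So the dual LP is:
  minimize  8y1 + 5y2 + 12y3 + 15y4
  subject to:
    y1 + 2y3 + y4 >= 5
    y2 + 4y3 + 4y4 >= 3
    y1, y2, y3, y4 >= 0

Solving the primal: x* = (6, 0).
  primal value c^T x* = 30.
Solving the dual: y* = (0, 0, 2.5, 0).
  dual value b^T y* = 30.
Strong duality: c^T x* = b^T y*. Confirmed.

30


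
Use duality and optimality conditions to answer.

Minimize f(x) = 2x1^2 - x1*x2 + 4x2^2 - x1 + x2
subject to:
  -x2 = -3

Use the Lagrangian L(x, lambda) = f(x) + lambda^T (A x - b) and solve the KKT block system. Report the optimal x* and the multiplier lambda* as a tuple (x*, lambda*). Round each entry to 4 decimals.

Form the Lagrangian:
  L(x, lambda) = (1/2) x^T Q x + c^T x + lambda^T (A x - b)
Stationarity (grad_x L = 0): Q x + c + A^T lambda = 0.
Primal feasibility: A x = b.

This gives the KKT block system:
  [ Q   A^T ] [ x     ]   [-c ]
  [ A    0  ] [ lambda ] = [ b ]

Solving the linear system:
  x*      = (1, 3)
  lambda* = (24)
  f(x*)   = 37

x* = (1, 3), lambda* = (24)


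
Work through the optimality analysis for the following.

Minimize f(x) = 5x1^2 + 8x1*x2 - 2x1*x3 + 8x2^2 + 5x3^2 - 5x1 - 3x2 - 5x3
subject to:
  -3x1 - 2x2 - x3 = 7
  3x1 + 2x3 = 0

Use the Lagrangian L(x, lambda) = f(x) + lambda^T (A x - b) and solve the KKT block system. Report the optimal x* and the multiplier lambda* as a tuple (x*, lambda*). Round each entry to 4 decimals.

Form the Lagrangian:
  L(x, lambda) = (1/2) x^T Q x + c^T x + lambda^T (A x - b)
Stationarity (grad_x L = 0): Q x + c + A^T lambda = 0.
Primal feasibility: A x = b.

This gives the KKT block system:
  [ Q   A^T ] [ x     ]   [-c ]
  [ A    0  ] [ lambda ] = [ b ]

Solving the linear system:
  x*      = (-0.5282, -3.1039, 0.7923)
  lambda* = (-28.4437, -16.2113)
  f(x*)   = 103.5484

x* = (-0.5282, -3.1039, 0.7923), lambda* = (-28.4437, -16.2113)


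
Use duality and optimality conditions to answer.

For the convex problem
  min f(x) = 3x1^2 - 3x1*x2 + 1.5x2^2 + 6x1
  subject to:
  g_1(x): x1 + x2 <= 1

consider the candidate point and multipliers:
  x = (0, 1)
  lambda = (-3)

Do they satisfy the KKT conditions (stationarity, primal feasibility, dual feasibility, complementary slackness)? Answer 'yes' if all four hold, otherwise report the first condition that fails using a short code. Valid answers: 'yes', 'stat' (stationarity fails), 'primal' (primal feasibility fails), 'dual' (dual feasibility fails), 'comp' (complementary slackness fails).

Gradient of f: grad f(x) = Q x + c = (3, 3)
Constraint values g_i(x) = a_i^T x - b_i:
  g_1((0, 1)) = 0
Stationarity residual: grad f(x) + sum_i lambda_i a_i = (0, 0)
  -> stationarity OK
Primal feasibility (all g_i <= 0): OK
Dual feasibility (all lambda_i >= 0): FAILS
Complementary slackness (lambda_i * g_i(x) = 0 for all i): OK

Verdict: the first failing condition is dual_feasibility -> dual.

dual


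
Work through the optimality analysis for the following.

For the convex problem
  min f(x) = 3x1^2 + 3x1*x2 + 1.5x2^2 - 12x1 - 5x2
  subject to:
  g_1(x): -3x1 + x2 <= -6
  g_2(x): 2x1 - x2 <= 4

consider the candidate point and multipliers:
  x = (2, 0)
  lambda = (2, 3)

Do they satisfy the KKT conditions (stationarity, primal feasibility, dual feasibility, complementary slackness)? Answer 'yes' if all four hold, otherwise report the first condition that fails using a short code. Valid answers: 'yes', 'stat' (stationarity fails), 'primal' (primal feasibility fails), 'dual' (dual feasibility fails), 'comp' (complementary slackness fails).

Gradient of f: grad f(x) = Q x + c = (0, 1)
Constraint values g_i(x) = a_i^T x - b_i:
  g_1((2, 0)) = 0
  g_2((2, 0)) = 0
Stationarity residual: grad f(x) + sum_i lambda_i a_i = (0, 0)
  -> stationarity OK
Primal feasibility (all g_i <= 0): OK
Dual feasibility (all lambda_i >= 0): OK
Complementary slackness (lambda_i * g_i(x) = 0 for all i): OK

Verdict: yes, KKT holds.

yes


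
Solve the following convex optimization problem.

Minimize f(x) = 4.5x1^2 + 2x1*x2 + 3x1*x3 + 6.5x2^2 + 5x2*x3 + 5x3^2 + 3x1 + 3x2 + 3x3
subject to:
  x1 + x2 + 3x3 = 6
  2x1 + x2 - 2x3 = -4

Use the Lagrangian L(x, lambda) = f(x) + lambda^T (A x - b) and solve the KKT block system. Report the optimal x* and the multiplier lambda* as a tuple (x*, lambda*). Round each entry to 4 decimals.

Form the Lagrangian:
  L(x, lambda) = (1/2) x^T Q x + c^T x + lambda^T (A x - b)
Stationarity (grad_x L = 0): Q x + c + A^T lambda = 0.
Primal feasibility: A x = b.

This gives the KKT block system:
  [ Q   A^T ] [ x     ]   [-c ]
  [ A    0  ] [ lambda ] = [ b ]

Solving the linear system:
  x*      = (0.21, -0.3361, 2.042)
  lambda* = (-8.1785, -1.0828)
  f(x*)   = 25.2439

x* = (0.21, -0.3361, 2.042), lambda* = (-8.1785, -1.0828)


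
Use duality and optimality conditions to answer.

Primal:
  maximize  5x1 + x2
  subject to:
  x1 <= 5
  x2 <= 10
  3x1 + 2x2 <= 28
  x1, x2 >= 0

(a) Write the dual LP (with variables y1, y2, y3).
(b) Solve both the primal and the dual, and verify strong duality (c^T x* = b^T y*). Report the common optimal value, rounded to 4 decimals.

The standard primal-dual pair for 'max c^T x s.t. A x <= b, x >= 0' is:
  Dual:  min b^T y  s.t.  A^T y >= c,  y >= 0.

So the dual LP is:
  minimize  5y1 + 10y2 + 28y3
  subject to:
    y1 + 3y3 >= 5
    y2 + 2y3 >= 1
    y1, y2, y3 >= 0

Solving the primal: x* = (5, 6.5).
  primal value c^T x* = 31.5.
Solving the dual: y* = (3.5, 0, 0.5).
  dual value b^T y* = 31.5.
Strong duality: c^T x* = b^T y*. Confirmed.

31.5


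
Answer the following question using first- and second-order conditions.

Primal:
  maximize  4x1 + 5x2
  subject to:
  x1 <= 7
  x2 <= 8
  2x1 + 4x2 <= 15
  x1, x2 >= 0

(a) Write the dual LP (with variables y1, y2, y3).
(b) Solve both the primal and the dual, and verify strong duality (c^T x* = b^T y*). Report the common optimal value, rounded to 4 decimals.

The standard primal-dual pair for 'max c^T x s.t. A x <= b, x >= 0' is:
  Dual:  min b^T y  s.t.  A^T y >= c,  y >= 0.

So the dual LP is:
  minimize  7y1 + 8y2 + 15y3
  subject to:
    y1 + 2y3 >= 4
    y2 + 4y3 >= 5
    y1, y2, y3 >= 0

Solving the primal: x* = (7, 0.25).
  primal value c^T x* = 29.25.
Solving the dual: y* = (1.5, 0, 1.25).
  dual value b^T y* = 29.25.
Strong duality: c^T x* = b^T y*. Confirmed.

29.25


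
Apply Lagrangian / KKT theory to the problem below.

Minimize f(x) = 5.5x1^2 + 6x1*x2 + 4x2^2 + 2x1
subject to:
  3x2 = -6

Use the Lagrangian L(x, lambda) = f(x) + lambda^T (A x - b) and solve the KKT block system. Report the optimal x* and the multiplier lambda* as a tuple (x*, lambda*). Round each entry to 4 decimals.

Form the Lagrangian:
  L(x, lambda) = (1/2) x^T Q x + c^T x + lambda^T (A x - b)
Stationarity (grad_x L = 0): Q x + c + A^T lambda = 0.
Primal feasibility: A x = b.

This gives the KKT block system:
  [ Q   A^T ] [ x     ]   [-c ]
  [ A    0  ] [ lambda ] = [ b ]

Solving the linear system:
  x*      = (0.9091, -2)
  lambda* = (3.5152)
  f(x*)   = 11.4545

x* = (0.9091, -2), lambda* = (3.5152)


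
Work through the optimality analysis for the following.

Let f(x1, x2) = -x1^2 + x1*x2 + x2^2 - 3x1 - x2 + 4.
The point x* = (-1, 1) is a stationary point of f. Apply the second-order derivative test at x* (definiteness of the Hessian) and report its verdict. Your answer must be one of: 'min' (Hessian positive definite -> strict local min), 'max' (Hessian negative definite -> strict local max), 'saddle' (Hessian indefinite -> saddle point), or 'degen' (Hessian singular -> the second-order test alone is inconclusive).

Compute the Hessian H = grad^2 f:
  H = [[-2, 1], [1, 2]]
Verify stationarity: grad f(x*) = H x* + g = (0, 0).
Eigenvalues of H: -2.2361, 2.2361.
Eigenvalues have mixed signs, so H is indefinite -> x* is a saddle point.

saddle


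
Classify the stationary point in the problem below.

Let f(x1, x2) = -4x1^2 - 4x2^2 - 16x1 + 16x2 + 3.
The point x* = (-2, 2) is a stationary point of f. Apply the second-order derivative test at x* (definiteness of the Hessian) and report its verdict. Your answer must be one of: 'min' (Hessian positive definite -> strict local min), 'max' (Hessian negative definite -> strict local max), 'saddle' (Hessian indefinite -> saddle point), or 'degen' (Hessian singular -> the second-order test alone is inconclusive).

Compute the Hessian H = grad^2 f:
  H = [[-8, 0], [0, -8]]
Verify stationarity: grad f(x*) = H x* + g = (0, 0).
Eigenvalues of H: -8, -8.
Both eigenvalues < 0, so H is negative definite -> x* is a strict local max.

max


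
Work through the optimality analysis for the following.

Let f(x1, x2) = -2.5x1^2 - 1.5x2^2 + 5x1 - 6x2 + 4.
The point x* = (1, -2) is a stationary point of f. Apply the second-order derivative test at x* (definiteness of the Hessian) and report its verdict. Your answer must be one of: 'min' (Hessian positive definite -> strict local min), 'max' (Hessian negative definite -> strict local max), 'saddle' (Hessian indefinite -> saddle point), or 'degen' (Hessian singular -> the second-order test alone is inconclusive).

Compute the Hessian H = grad^2 f:
  H = [[-5, 0], [0, -3]]
Verify stationarity: grad f(x*) = H x* + g = (0, 0).
Eigenvalues of H: -5, -3.
Both eigenvalues < 0, so H is negative definite -> x* is a strict local max.

max


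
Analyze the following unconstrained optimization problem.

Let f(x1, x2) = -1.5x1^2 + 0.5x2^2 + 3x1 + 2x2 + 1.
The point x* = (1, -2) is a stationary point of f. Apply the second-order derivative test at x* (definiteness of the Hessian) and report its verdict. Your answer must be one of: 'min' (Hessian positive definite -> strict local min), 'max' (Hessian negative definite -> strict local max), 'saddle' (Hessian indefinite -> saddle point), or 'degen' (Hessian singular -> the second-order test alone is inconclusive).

Compute the Hessian H = grad^2 f:
  H = [[-3, 0], [0, 1]]
Verify stationarity: grad f(x*) = H x* + g = (0, 0).
Eigenvalues of H: -3, 1.
Eigenvalues have mixed signs, so H is indefinite -> x* is a saddle point.

saddle


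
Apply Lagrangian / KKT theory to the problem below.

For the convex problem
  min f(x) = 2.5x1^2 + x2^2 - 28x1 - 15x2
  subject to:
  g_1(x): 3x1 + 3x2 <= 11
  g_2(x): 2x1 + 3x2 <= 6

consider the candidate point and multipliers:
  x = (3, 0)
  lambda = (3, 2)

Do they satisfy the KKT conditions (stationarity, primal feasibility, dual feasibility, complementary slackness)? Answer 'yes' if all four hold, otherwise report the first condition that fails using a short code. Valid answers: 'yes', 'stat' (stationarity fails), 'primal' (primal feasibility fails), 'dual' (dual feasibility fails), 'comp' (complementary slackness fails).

Gradient of f: grad f(x) = Q x + c = (-13, -15)
Constraint values g_i(x) = a_i^T x - b_i:
  g_1((3, 0)) = -2
  g_2((3, 0)) = 0
Stationarity residual: grad f(x) + sum_i lambda_i a_i = (0, 0)
  -> stationarity OK
Primal feasibility (all g_i <= 0): OK
Dual feasibility (all lambda_i >= 0): OK
Complementary slackness (lambda_i * g_i(x) = 0 for all i): FAILS

Verdict: the first failing condition is complementary_slackness -> comp.

comp


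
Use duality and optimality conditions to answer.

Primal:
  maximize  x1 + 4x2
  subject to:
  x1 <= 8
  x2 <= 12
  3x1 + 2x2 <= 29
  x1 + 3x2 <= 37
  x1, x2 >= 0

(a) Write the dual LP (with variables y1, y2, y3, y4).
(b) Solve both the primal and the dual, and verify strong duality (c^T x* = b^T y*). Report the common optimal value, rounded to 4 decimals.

The standard primal-dual pair for 'max c^T x s.t. A x <= b, x >= 0' is:
  Dual:  min b^T y  s.t.  A^T y >= c,  y >= 0.

So the dual LP is:
  minimize  8y1 + 12y2 + 29y3 + 37y4
  subject to:
    y1 + 3y3 + y4 >= 1
    y2 + 2y3 + 3y4 >= 4
    y1, y2, y3, y4 >= 0

Solving the primal: x* = (1, 12).
  primal value c^T x* = 49.
Solving the dual: y* = (0, 1, 0, 1).
  dual value b^T y* = 49.
Strong duality: c^T x* = b^T y*. Confirmed.

49


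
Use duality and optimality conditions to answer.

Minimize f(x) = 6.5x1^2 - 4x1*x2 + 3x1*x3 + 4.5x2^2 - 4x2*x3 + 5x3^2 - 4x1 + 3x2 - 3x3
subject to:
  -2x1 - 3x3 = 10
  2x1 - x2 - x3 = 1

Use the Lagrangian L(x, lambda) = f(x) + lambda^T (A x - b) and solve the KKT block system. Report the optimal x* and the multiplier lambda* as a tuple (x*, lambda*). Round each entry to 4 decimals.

Form the Lagrangian:
  L(x, lambda) = (1/2) x^T Q x + c^T x + lambda^T (A x - b)
Stationarity (grad_x L = 0): Q x + c + A^T lambda = 0.
Primal feasibility: A x = b.

This gives the KKT block system:
  [ Q   A^T ] [ x     ]   [-c ]
  [ A    0  ] [ lambda ] = [ b ]

Solving the linear system:
  x*      = (-1.5166, -1.7109, -2.3223)
  lambda* = (-8.9621, 2.9573)
  f(x*)   = 47.282

x* = (-1.5166, -1.7109, -2.3223), lambda* = (-8.9621, 2.9573)


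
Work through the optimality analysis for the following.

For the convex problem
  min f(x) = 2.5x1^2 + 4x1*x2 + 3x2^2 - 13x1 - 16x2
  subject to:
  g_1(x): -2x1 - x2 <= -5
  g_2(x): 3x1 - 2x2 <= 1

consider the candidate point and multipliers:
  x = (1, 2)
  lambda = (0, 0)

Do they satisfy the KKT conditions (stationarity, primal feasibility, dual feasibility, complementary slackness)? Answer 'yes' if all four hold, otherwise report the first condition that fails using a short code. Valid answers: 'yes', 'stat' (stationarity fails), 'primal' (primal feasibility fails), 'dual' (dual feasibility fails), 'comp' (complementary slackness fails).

Gradient of f: grad f(x) = Q x + c = (0, 0)
Constraint values g_i(x) = a_i^T x - b_i:
  g_1((1, 2)) = 1
  g_2((1, 2)) = -2
Stationarity residual: grad f(x) + sum_i lambda_i a_i = (0, 0)
  -> stationarity OK
Primal feasibility (all g_i <= 0): FAILS
Dual feasibility (all lambda_i >= 0): OK
Complementary slackness (lambda_i * g_i(x) = 0 for all i): OK

Verdict: the first failing condition is primal_feasibility -> primal.

primal


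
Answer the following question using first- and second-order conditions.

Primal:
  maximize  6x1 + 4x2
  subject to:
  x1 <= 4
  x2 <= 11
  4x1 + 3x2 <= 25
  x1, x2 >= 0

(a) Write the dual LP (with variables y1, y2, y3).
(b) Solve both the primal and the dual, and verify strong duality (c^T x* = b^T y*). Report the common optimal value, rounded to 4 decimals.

The standard primal-dual pair for 'max c^T x s.t. A x <= b, x >= 0' is:
  Dual:  min b^T y  s.t.  A^T y >= c,  y >= 0.

So the dual LP is:
  minimize  4y1 + 11y2 + 25y3
  subject to:
    y1 + 4y3 >= 6
    y2 + 3y3 >= 4
    y1, y2, y3 >= 0

Solving the primal: x* = (4, 3).
  primal value c^T x* = 36.
Solving the dual: y* = (0.6667, 0, 1.3333).
  dual value b^T y* = 36.
Strong duality: c^T x* = b^T y*. Confirmed.

36


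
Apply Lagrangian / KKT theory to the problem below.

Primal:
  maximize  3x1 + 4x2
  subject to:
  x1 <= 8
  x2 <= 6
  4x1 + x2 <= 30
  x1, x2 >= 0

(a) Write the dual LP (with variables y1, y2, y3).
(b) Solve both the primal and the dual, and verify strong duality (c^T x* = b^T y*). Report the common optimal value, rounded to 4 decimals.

The standard primal-dual pair for 'max c^T x s.t. A x <= b, x >= 0' is:
  Dual:  min b^T y  s.t.  A^T y >= c,  y >= 0.

So the dual LP is:
  minimize  8y1 + 6y2 + 30y3
  subject to:
    y1 + 4y3 >= 3
    y2 + y3 >= 4
    y1, y2, y3 >= 0

Solving the primal: x* = (6, 6).
  primal value c^T x* = 42.
Solving the dual: y* = (0, 3.25, 0.75).
  dual value b^T y* = 42.
Strong duality: c^T x* = b^T y*. Confirmed.

42


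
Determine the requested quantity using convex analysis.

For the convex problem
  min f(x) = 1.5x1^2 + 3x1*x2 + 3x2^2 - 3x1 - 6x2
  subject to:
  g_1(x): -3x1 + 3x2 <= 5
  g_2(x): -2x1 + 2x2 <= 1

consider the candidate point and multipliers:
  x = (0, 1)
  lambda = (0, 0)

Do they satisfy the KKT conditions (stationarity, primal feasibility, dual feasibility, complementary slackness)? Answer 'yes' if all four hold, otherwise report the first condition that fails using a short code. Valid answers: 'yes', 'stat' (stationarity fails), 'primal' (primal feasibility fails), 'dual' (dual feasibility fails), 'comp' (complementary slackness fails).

Gradient of f: grad f(x) = Q x + c = (0, 0)
Constraint values g_i(x) = a_i^T x - b_i:
  g_1((0, 1)) = -2
  g_2((0, 1)) = 1
Stationarity residual: grad f(x) + sum_i lambda_i a_i = (0, 0)
  -> stationarity OK
Primal feasibility (all g_i <= 0): FAILS
Dual feasibility (all lambda_i >= 0): OK
Complementary slackness (lambda_i * g_i(x) = 0 for all i): OK

Verdict: the first failing condition is primal_feasibility -> primal.

primal


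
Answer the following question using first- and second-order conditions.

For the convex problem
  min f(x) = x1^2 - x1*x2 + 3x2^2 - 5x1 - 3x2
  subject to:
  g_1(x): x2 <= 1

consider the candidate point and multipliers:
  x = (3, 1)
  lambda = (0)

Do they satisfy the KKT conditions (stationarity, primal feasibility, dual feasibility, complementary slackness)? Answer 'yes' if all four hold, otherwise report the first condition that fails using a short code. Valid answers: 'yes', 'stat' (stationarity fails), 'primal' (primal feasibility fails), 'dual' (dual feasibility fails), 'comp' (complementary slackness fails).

Gradient of f: grad f(x) = Q x + c = (0, 0)
Constraint values g_i(x) = a_i^T x - b_i:
  g_1((3, 1)) = 0
Stationarity residual: grad f(x) + sum_i lambda_i a_i = (0, 0)
  -> stationarity OK
Primal feasibility (all g_i <= 0): OK
Dual feasibility (all lambda_i >= 0): OK
Complementary slackness (lambda_i * g_i(x) = 0 for all i): OK

Verdict: yes, KKT holds.

yes


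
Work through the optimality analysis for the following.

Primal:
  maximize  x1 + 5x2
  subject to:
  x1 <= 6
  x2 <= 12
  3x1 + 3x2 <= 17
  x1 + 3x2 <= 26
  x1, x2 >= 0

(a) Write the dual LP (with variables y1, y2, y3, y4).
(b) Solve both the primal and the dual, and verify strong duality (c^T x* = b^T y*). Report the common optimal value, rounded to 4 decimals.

The standard primal-dual pair for 'max c^T x s.t. A x <= b, x >= 0' is:
  Dual:  min b^T y  s.t.  A^T y >= c,  y >= 0.

So the dual LP is:
  minimize  6y1 + 12y2 + 17y3 + 26y4
  subject to:
    y1 + 3y3 + y4 >= 1
    y2 + 3y3 + 3y4 >= 5
    y1, y2, y3, y4 >= 0

Solving the primal: x* = (0, 5.6667).
  primal value c^T x* = 28.3333.
Solving the dual: y* = (0, 0, 1.6667, 0).
  dual value b^T y* = 28.3333.
Strong duality: c^T x* = b^T y*. Confirmed.

28.3333


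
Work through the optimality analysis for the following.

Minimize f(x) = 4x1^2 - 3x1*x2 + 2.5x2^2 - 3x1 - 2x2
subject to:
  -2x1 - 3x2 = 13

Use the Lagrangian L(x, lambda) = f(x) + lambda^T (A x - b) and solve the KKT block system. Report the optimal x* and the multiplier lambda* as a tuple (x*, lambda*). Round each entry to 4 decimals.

Form the Lagrangian:
  L(x, lambda) = (1/2) x^T Q x + c^T x + lambda^T (A x - b)
Stationarity (grad_x L = 0): Q x + c + A^T lambda = 0.
Primal feasibility: A x = b.

This gives the KKT block system:
  [ Q   A^T ] [ x     ]   [-c ]
  [ A    0  ] [ lambda ] = [ b ]

Solving the linear system:
  x*      = (-1.8125, -3.125)
  lambda* = (-4.0625)
  f(x*)   = 32.25

x* = (-1.8125, -3.125), lambda* = (-4.0625)


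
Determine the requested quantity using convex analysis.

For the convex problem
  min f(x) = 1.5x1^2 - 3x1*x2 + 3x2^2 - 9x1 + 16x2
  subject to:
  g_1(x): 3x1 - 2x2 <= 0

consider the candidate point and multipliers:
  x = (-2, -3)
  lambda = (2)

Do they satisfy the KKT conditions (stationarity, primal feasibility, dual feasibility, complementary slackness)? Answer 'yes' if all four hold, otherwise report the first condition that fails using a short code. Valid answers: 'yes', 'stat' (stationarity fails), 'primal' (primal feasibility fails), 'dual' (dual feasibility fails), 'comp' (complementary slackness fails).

Gradient of f: grad f(x) = Q x + c = (-6, 4)
Constraint values g_i(x) = a_i^T x - b_i:
  g_1((-2, -3)) = 0
Stationarity residual: grad f(x) + sum_i lambda_i a_i = (0, 0)
  -> stationarity OK
Primal feasibility (all g_i <= 0): OK
Dual feasibility (all lambda_i >= 0): OK
Complementary slackness (lambda_i * g_i(x) = 0 for all i): OK

Verdict: yes, KKT holds.

yes


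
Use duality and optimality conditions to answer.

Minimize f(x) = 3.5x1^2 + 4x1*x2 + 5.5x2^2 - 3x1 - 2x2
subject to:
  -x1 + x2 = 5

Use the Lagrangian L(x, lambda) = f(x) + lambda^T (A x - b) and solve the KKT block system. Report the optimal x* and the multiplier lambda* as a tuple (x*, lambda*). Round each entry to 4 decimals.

Form the Lagrangian:
  L(x, lambda) = (1/2) x^T Q x + c^T x + lambda^T (A x - b)
Stationarity (grad_x L = 0): Q x + c + A^T lambda = 0.
Primal feasibility: A x = b.

This gives the KKT block system:
  [ Q   A^T ] [ x     ]   [-c ]
  [ A    0  ] [ lambda ] = [ b ]

Solving the linear system:
  x*      = (-2.6923, 2.3077)
  lambda* = (-12.6154)
  f(x*)   = 33.2692

x* = (-2.6923, 2.3077), lambda* = (-12.6154)


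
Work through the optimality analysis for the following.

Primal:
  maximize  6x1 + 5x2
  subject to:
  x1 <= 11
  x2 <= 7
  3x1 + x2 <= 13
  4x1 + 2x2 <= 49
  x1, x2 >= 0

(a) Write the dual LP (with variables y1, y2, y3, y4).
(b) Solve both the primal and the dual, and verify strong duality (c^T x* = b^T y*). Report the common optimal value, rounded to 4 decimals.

The standard primal-dual pair for 'max c^T x s.t. A x <= b, x >= 0' is:
  Dual:  min b^T y  s.t.  A^T y >= c,  y >= 0.

So the dual LP is:
  minimize  11y1 + 7y2 + 13y3 + 49y4
  subject to:
    y1 + 3y3 + 4y4 >= 6
    y2 + y3 + 2y4 >= 5
    y1, y2, y3, y4 >= 0

Solving the primal: x* = (2, 7).
  primal value c^T x* = 47.
Solving the dual: y* = (0, 3, 2, 0).
  dual value b^T y* = 47.
Strong duality: c^T x* = b^T y*. Confirmed.

47


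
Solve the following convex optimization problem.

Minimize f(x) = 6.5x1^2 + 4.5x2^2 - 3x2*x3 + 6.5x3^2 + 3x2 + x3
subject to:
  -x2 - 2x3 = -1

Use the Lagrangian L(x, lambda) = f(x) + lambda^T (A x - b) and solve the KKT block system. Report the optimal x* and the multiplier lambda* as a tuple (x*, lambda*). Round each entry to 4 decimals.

Form the Lagrangian:
  L(x, lambda) = (1/2) x^T Q x + c^T x + lambda^T (A x - b)
Stationarity (grad_x L = 0): Q x + c + A^T lambda = 0.
Primal feasibility: A x = b.

This gives the KKT block system:
  [ Q   A^T ] [ x     ]   [-c ]
  [ A    0  ] [ lambda ] = [ b ]

Solving the linear system:
  x*      = (0, 0.1475, 0.4262)
  lambda* = (3.0492)
  f(x*)   = 1.959

x* = (0, 0.1475, 0.4262), lambda* = (3.0492)


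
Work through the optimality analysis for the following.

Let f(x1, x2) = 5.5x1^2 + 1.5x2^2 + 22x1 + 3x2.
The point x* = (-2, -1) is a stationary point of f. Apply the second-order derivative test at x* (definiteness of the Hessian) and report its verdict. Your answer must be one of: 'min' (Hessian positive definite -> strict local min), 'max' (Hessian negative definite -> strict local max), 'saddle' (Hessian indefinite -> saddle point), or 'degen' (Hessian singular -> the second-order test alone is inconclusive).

Compute the Hessian H = grad^2 f:
  H = [[11, 0], [0, 3]]
Verify stationarity: grad f(x*) = H x* + g = (0, 0).
Eigenvalues of H: 3, 11.
Both eigenvalues > 0, so H is positive definite -> x* is a strict local min.

min


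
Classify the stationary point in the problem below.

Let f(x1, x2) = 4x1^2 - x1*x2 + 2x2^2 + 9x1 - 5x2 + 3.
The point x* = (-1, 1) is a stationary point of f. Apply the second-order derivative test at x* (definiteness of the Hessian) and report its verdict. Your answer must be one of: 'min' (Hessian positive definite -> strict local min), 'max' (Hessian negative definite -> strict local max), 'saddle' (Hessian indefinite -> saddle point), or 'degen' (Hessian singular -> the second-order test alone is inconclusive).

Compute the Hessian H = grad^2 f:
  H = [[8, -1], [-1, 4]]
Verify stationarity: grad f(x*) = H x* + g = (0, 0).
Eigenvalues of H: 3.7639, 8.2361.
Both eigenvalues > 0, so H is positive definite -> x* is a strict local min.

min


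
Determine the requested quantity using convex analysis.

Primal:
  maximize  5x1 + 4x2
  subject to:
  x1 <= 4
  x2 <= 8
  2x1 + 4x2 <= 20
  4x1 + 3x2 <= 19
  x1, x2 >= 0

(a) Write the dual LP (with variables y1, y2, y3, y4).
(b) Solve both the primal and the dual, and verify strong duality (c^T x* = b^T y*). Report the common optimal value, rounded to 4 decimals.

The standard primal-dual pair for 'max c^T x s.t. A x <= b, x >= 0' is:
  Dual:  min b^T y  s.t.  A^T y >= c,  y >= 0.

So the dual LP is:
  minimize  4y1 + 8y2 + 20y3 + 19y4
  subject to:
    y1 + 2y3 + 4y4 >= 5
    y2 + 4y3 + 3y4 >= 4
    y1, y2, y3, y4 >= 0

Solving the primal: x* = (1.6, 4.2).
  primal value c^T x* = 24.8.
Solving the dual: y* = (0, 0, 0.1, 1.2).
  dual value b^T y* = 24.8.
Strong duality: c^T x* = b^T y*. Confirmed.

24.8


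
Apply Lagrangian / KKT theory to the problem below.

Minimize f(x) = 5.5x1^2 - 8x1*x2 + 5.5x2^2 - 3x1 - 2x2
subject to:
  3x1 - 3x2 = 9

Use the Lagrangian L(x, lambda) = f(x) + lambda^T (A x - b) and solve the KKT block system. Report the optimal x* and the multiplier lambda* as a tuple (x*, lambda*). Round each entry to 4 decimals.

Form the Lagrangian:
  L(x, lambda) = (1/2) x^T Q x + c^T x + lambda^T (A x - b)
Stationarity (grad_x L = 0): Q x + c + A^T lambda = 0.
Primal feasibility: A x = b.

This gives the KKT block system:
  [ Q   A^T ] [ x     ]   [-c ]
  [ A    0  ] [ lambda ] = [ b ]

Solving the linear system:
  x*      = (2.3333, -0.6667)
  lambda* = (-9.3333)
  f(x*)   = 39.1667

x* = (2.3333, -0.6667), lambda* = (-9.3333)


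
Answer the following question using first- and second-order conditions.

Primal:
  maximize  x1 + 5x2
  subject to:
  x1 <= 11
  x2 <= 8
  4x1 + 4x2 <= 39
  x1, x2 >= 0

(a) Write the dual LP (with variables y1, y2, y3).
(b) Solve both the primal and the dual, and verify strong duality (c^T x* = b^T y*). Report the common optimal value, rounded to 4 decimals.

The standard primal-dual pair for 'max c^T x s.t. A x <= b, x >= 0' is:
  Dual:  min b^T y  s.t.  A^T y >= c,  y >= 0.

So the dual LP is:
  minimize  11y1 + 8y2 + 39y3
  subject to:
    y1 + 4y3 >= 1
    y2 + 4y3 >= 5
    y1, y2, y3 >= 0

Solving the primal: x* = (1.75, 8).
  primal value c^T x* = 41.75.
Solving the dual: y* = (0, 4, 0.25).
  dual value b^T y* = 41.75.
Strong duality: c^T x* = b^T y*. Confirmed.

41.75


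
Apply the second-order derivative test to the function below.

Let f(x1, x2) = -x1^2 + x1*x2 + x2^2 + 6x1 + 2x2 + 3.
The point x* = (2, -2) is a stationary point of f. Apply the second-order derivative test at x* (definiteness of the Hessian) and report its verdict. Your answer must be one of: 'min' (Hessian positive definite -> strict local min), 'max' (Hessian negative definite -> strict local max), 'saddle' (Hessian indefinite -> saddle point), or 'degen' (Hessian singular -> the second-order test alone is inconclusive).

Compute the Hessian H = grad^2 f:
  H = [[-2, 1], [1, 2]]
Verify stationarity: grad f(x*) = H x* + g = (0, 0).
Eigenvalues of H: -2.2361, 2.2361.
Eigenvalues have mixed signs, so H is indefinite -> x* is a saddle point.

saddle


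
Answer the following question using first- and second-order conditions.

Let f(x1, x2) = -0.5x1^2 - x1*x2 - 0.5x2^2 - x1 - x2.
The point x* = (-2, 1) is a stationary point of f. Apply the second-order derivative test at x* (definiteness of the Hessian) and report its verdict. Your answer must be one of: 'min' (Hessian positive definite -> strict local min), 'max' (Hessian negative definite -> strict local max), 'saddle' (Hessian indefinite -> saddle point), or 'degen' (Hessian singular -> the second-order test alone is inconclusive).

Compute the Hessian H = grad^2 f:
  H = [[-1, -1], [-1, -1]]
Verify stationarity: grad f(x*) = H x* + g = (0, 0).
Eigenvalues of H: -2, 0.
H has a zero eigenvalue (singular; negative semidefinite but not definite), so H is neither positive definite, negative definite, nor indefinite. The second-order test alone is inconclusive -> degen.
(Indeed, f is constant along the null direction of H through x*, so x* is not a strict local extremum.)

degen


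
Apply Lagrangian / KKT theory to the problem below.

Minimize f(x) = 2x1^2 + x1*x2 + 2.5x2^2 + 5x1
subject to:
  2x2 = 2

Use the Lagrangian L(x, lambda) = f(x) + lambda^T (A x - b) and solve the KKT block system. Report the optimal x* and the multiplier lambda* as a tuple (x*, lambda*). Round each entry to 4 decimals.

Form the Lagrangian:
  L(x, lambda) = (1/2) x^T Q x + c^T x + lambda^T (A x - b)
Stationarity (grad_x L = 0): Q x + c + A^T lambda = 0.
Primal feasibility: A x = b.

This gives the KKT block system:
  [ Q   A^T ] [ x     ]   [-c ]
  [ A    0  ] [ lambda ] = [ b ]

Solving the linear system:
  x*      = (-1.5, 1)
  lambda* = (-1.75)
  f(x*)   = -2

x* = (-1.5, 1), lambda* = (-1.75)


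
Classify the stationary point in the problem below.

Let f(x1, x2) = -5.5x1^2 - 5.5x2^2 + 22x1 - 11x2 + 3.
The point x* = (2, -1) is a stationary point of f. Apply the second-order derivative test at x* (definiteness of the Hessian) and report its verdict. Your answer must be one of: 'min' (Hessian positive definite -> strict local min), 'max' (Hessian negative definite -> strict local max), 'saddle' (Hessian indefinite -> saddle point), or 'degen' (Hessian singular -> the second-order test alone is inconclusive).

Compute the Hessian H = grad^2 f:
  H = [[-11, 0], [0, -11]]
Verify stationarity: grad f(x*) = H x* + g = (0, 0).
Eigenvalues of H: -11, -11.
Both eigenvalues < 0, so H is negative definite -> x* is a strict local max.

max


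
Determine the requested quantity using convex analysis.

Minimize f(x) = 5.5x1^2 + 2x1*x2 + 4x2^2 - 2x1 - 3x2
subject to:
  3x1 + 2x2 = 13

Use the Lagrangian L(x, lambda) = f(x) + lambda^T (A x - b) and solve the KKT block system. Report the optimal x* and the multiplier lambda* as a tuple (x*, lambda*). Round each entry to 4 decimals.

Form the Lagrangian:
  L(x, lambda) = (1/2) x^T Q x + c^T x + lambda^T (A x - b)
Stationarity (grad_x L = 0): Q x + c + A^T lambda = 0.
Primal feasibility: A x = b.

This gives the KKT block system:
  [ Q   A^T ] [ x     ]   [-c ]
  [ A    0  ] [ lambda ] = [ b ]

Solving the linear system:
  x*      = (2.7174, 2.4239)
  lambda* = (-10.913)
  f(x*)   = 64.5815

x* = (2.7174, 2.4239), lambda* = (-10.913)


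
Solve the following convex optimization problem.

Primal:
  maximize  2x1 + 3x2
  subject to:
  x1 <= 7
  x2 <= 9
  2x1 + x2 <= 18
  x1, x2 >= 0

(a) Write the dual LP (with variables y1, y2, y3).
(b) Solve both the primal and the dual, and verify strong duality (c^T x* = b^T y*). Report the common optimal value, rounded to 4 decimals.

The standard primal-dual pair for 'max c^T x s.t. A x <= b, x >= 0' is:
  Dual:  min b^T y  s.t.  A^T y >= c,  y >= 0.

So the dual LP is:
  minimize  7y1 + 9y2 + 18y3
  subject to:
    y1 + 2y3 >= 2
    y2 + y3 >= 3
    y1, y2, y3 >= 0

Solving the primal: x* = (4.5, 9).
  primal value c^T x* = 36.
Solving the dual: y* = (0, 2, 1).
  dual value b^T y* = 36.
Strong duality: c^T x* = b^T y*. Confirmed.

36
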